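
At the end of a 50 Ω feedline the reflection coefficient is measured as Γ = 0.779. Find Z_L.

Z_L = Z_0·(1 + Γ)/(1 − Γ) = 50·(1.78)/(0.221)

Z_L ≈ 402 Ω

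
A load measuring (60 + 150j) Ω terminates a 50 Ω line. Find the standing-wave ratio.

VSWR ≈ 9.43

Γ = (Z_L − Z_0)/(Z_L + Z_0) = (10 + j150)/(110 + j150)
|Γ| = 150/186 = 0.808
VSWR = (1 + |Γ|)/(1 − |Γ|) = 1.81/0.192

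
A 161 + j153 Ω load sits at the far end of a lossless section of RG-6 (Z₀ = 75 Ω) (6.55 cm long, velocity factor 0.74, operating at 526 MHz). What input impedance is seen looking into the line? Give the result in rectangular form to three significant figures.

λ = v/f = 0.74·c / 526 MHz = 0.422 m
βl = 2π·l/λ = 2π × 0.155 = 55.9°
tan(βl) = tan(55.9°) = 1.48
Z_in = Z_0·(Z_L + jZ_0·tanβl)/(Z_0 + jZ_L·tanβl)
     = 75·(161 + j264)/(-151 + j238)

Z_in ≈ 36.4 − j73.9 Ω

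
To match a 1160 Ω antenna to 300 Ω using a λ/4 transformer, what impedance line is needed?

Z_qwt ≈ 590 Ω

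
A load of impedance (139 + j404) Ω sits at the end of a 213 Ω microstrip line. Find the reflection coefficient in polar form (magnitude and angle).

Γ ≈ 0.767 ∠ 51.4°

Γ = (Z_L − Z_0)/(Z_L + Z_0) = (-74 + j404)/(352 + j404)
|Γ| = 411/536 = 0.767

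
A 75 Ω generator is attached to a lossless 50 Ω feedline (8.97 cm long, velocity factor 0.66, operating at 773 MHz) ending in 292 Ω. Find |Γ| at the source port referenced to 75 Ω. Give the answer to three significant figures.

λ = v/f = 0.66·c / 773 MHz = 0.256 m
βl = 2π·l/λ = 2π × 0.35 = 126°
tan(βl) = -1.37
Z_in = Z_0·(Z_L + jZ_0·tanβl)/(Z_0 + jZ_L·tanβl) = 12.9 + j34.8 Ω
Γ_s = (Z_in − Z_s)/(Z_in + Z_s) = (-62.1 + j34.8)/(87.9 + j34.8), |Γ_s| = 0.753

|Γ| ≈ 0.753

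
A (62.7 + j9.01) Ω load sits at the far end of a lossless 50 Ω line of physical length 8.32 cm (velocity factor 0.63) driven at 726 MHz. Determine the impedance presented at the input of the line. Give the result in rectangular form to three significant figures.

Z_in ≈ 38.4 + j3.56 Ω

λ = v/f = 0.63·c / 726 MHz = 0.26 m
βl = 2π·l/λ = 2π × 0.32 = 115°
tan(βl) = tan(115°) = -2.14
Z_in = Z_0·(Z_L + jZ_0·tanβl)/(Z_0 + jZ_L·tanβl)
     = 50·(62.7 − j98)/(69.3 − j134)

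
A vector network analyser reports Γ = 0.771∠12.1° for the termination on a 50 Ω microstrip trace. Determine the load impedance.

Z_L = Z_0·(1 + Γ)/(1 − Γ) = 50·(1.75 + j0.162)/(0.246 − j0.162)

Z_L ≈ 234 + j186 Ω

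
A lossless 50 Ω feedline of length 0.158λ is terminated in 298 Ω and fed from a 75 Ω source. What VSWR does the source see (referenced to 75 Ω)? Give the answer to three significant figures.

βl = 2π × 0.158 = 56.9°
tan(βl) = 1.53
Z_in = Z_0·(Z_L + jZ_0·tanβl)/(Z_0 + jZ_L·tanβl) = 11.8 − j31.3 Ω
Γ_s = (Z_in − Z_s)/(Z_in + Z_s) = (-63.2 − j31.3)/(86.8 − j31.3), |Γ_s| = 0.764
VSWR = (1 + |Γ_s|)/(1 − |Γ_s|)

VSWR ≈ 7.48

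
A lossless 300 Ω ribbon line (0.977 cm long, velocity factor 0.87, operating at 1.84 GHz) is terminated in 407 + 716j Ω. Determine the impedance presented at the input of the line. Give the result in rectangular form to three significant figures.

λ = v/f = 0.87·c / 1.84 GHz = 0.142 m
βl = 2π·l/λ = 2π × 0.0689 = 24.8°
tan(βl) = tan(24.8°) = 0.462
Z_in = Z_0·(Z_L + jZ_0·tanβl)/(Z_0 + jZ_L·tanβl)
     = 300·(407 + j855)/(-30.8 + j188)

Z_in ≈ 1220 − j850 Ω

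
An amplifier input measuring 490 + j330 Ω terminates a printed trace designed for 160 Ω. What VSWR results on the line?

Γ = (Z_L − Z_0)/(Z_L + Z_0) = (330 + j330)/(650 + j330)
|Γ| = 467/729 = 0.64
VSWR = (1 + |Γ|)/(1 − |Γ|) = 1.64/0.36

VSWR ≈ 4.56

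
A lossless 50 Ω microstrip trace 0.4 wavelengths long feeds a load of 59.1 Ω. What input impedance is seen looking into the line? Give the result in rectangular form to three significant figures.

βl = 2π × 0.4 = 144°
tan(βl) = tan(144°) = -0.727
Z_in = Z_0·(Z_L + jZ_0·tanβl)/(Z_0 + jZ_L·tanβl)
     = 50·(59.1 − j36.3)/(50 − j42.9)

Z_in ≈ 52 + j8.3 Ω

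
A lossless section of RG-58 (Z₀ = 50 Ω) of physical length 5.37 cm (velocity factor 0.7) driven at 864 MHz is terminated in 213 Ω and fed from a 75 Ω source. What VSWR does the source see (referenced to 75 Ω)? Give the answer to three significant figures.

VSWR ≈ 6.28

λ = v/f = 0.7·c / 864 MHz = 0.243 m
βl = 2π·l/λ = 2π × 0.221 = 79.5°
tan(βl) = 5.42
Z_in = Z_0·(Z_L + jZ_0·tanβl)/(Z_0 + jZ_L·tanβl) = 12.1 − j8.71 Ω
Γ_s = (Z_in − Z_s)/(Z_in + Z_s) = (-62.9 − j8.71)/(87.1 − j8.71), |Γ_s| = 0.725
VSWR = (1 + |Γ_s|)/(1 − |Γ_s|)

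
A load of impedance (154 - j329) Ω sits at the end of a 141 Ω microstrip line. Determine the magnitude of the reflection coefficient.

Γ = (Z_L − Z_0)/(Z_L + Z_0) = (13 − j329)/(295 − j329)
|Γ| = 329/442

|Γ| ≈ 0.745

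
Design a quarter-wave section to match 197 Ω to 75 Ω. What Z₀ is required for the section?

Z_qwt = √(Z_0·R_L) = √(75 × 197) = √14780

Z_qwt ≈ 122 Ω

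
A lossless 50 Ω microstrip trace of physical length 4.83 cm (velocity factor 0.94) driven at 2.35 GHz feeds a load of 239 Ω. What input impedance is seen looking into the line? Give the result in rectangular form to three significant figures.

λ = v/f = 0.94·c / 2.35 GHz = 0.12 m
βl = 2π·l/λ = 2π × 0.403 = 145°
tan(βl) = tan(145°) = -0.703
Z_in = Z_0·(Z_L + jZ_0·tanβl)/(Z_0 + jZ_L·tanβl)
     = 50·(239 − j35.1)/(50 − j168)

Z_in ≈ 29.1 + j62.5 Ω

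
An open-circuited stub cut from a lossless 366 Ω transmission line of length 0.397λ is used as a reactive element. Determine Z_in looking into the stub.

Z_in ≈ +j484 Ω

βl = 2π × 0.397 = 143°
tan(βl) = -0.756
For an open-circuited stub, Z_in = −jZ_0·cot(βl) = −jZ_0/tan(βl)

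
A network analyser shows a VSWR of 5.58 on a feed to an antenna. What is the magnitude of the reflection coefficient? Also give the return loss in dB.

|Γ| = (S − 1)/(S + 1) = (5.58 − 1)/(5.58 + 1) = 4.58/6.58
RL = −20·log₁₀|Γ| = −20·log₁₀(0.696)

|Γ| ≈ 0.696; return loss ≈ 3.15 dB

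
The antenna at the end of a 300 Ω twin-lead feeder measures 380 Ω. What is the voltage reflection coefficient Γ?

Γ = 0.118

Γ = (Z_L − Z_0)/(Z_L + Z_0) = (380 − 300)/(380 + 300) = 80/680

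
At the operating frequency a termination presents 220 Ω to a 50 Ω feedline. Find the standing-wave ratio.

VSWR ≈ 4.4

Γ = (220 − 50)/(220 + 50) = 0.63
VSWR = (1 + 0.63)/(1 − 0.63)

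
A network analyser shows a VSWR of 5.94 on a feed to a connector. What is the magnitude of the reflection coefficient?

|Γ| ≈ 0.712

|Γ| = (S − 1)/(S + 1) = (5.94 − 1)/(5.94 + 1) = 4.94/6.94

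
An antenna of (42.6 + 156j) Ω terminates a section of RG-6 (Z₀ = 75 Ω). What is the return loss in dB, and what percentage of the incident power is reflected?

Γ = (-32.4 + j156)/(117.6 + j156), |Γ| = 0.816
RL = −20·log₁₀(0.816) = 1.77 dB
P_refl/P_inc = |Γ|² = 0.665

RL ≈ 1.77 dB; 66.5% of incident power reflected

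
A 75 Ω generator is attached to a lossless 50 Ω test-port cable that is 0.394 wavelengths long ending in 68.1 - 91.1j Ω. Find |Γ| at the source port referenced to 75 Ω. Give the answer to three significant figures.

|Γ| ≈ 0.526

βl = 2π × 0.394 = 142°
tan(βl) = -0.786
Z_in = Z_0·(Z_L + jZ_0·tanβl)/(Z_0 + jZ_L·tanβl) = 82.7 + j97 Ω
Γ_s = (Z_in − Z_s)/(Z_in + Z_s) = (7.71 + j97)/(158 + j97), |Γ_s| = 0.526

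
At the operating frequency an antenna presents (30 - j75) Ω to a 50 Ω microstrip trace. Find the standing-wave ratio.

VSWR ≈ 5.85

Γ = (Z_L − Z_0)/(Z_L + Z_0) = (-20 − j75)/(80 − j75)
|Γ| = 77.6/110 = 0.708
VSWR = (1 + |Γ|)/(1 − |Γ|) = 1.71/0.292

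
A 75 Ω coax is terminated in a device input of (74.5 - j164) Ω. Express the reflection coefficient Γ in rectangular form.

Γ = (Z_L − Z_0)/(Z_L + Z_0) = (-0.5 − j164)/(149.5 − j164)

Γ ≈ 0.545 − j0.5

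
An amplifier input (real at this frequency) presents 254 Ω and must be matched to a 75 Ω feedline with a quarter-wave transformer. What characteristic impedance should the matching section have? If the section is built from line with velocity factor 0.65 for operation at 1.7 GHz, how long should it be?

Z_qwt ≈ 138 Ω; length ≈ 2.87 cm

Z_qwt = √(Z_0·R_L) = √(75 × 254) = √19050
λ = 0.65·c/f = 0.115 m, so l = λ/4 = 0.0287 m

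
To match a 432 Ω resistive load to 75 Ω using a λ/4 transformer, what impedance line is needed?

Z_qwt = √(Z_0·R_L) = √(75 × 432) = √32400

Z_qwt ≈ 180 Ω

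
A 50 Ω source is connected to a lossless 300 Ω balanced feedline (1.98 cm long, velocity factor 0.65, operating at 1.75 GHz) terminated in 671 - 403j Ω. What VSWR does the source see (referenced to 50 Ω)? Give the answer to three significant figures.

λ = v/f = 0.65·c / 1.75 GHz = 0.111 m
βl = 2π·l/λ = 2π × 0.178 = 64°
tan(βl) = 2.05
Z_in = Z_0·(Z_L + jZ_0·tanβl)/(Z_0 + jZ_L·tanβl) = 99.4 − j65.1 Ω
Γ_s = (Z_in − Z_s)/(Z_in + Z_s) = (49.4 − j65.1)/(149 − j65.1), |Γ_s| = 0.501
VSWR = (1 + |Γ_s|)/(1 − |Γ_s|)

VSWR ≈ 3.01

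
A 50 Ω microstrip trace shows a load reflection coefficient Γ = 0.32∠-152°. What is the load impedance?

Z_L = Z_0·(1 + Γ)/(1 − Γ) = 50·(0.717 − j0.15)/(1.28 + j0.15)

Z_L ≈ 26.9 − j9.01 Ω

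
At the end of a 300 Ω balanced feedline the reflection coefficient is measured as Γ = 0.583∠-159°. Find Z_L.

Z_L = Z_0·(1 + Γ)/(1 − Γ) = 300·(0.456 − j0.209)/(1.54 + j0.209)

Z_L ≈ 81.5 − j51.6 Ω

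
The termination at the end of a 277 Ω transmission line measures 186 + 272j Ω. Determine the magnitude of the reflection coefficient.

Γ = (Z_L − Z_0)/(Z_L + Z_0) = (-91 + j272)/(463 + j272)
|Γ| = 287/537

|Γ| ≈ 0.534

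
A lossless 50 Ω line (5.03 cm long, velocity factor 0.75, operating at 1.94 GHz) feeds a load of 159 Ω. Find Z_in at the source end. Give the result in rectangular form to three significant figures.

λ = v/f = 0.75·c / 1.94 GHz = 0.116 m
βl = 2π·l/λ = 2π × 0.434 = 156°
tan(βl) = tan(156°) = -0.442
Z_in = Z_0·(Z_L + jZ_0·tanβl)/(Z_0 + jZ_L·tanβl)
     = 50·(159 − j22.1)/(50 − j70.4)

Z_in ≈ 63.8 + j67.7 Ω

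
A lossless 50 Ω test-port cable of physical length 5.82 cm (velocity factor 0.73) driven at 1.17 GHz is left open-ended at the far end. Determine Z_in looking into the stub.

Z_in ≈ +j20.1 Ω

λ = v/f = 0.73·c / 1.17 GHz = 0.187 m
βl = 2π·l/λ = 2π × 0.311 = 112°
tan(βl) = -2.48
For an open-ended stub, Z_in = −jZ_0·cot(βl) = −jZ_0/tan(βl)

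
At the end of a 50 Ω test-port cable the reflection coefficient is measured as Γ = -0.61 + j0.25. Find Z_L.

Z_L = Z_0·(1 + Γ)/(1 − Γ) = 50·(0.39 + j0.25)/(1.61 − j0.25)

Z_L ≈ 10.6 + j9.42 Ω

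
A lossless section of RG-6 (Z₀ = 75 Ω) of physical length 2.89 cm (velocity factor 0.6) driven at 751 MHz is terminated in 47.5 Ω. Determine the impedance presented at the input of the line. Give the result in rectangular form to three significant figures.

Z_in ≈ 66.2 + j31.3 Ω

λ = v/f = 0.6·c / 751 MHz = 0.24 m
βl = 2π·l/λ = 2π × 0.121 = 43.4°
tan(βl) = tan(43.4°) = 0.946
Z_in = Z_0·(Z_L + jZ_0·tanβl)/(Z_0 + jZ_L·tanβl)
     = 75·(47.5 + j70.9)/(75 + j44.9)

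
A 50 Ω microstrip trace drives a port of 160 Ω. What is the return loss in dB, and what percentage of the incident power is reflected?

Γ = (160 − 50)/(160 + 50) = 0.524
RL = −20·log₁₀(0.524) = 5.62 dB
P_refl/P_inc = |Γ|² = 0.274

RL ≈ 5.62 dB; 27.4% of incident power reflected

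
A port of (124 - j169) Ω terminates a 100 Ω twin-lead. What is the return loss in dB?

Γ = (24 − j169)/(224 − j169), |Γ| = 0.608
RL = −20·log₁₀|Γ| = −20·log₁₀(0.608)

RL ≈ 4.32 dB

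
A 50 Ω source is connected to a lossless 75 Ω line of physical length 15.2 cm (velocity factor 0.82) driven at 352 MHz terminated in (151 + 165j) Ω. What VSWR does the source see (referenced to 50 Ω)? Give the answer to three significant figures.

VSWR ≈ 3.93

λ = v/f = 0.82·c / 352 MHz = 0.699 m
βl = 2π·l/λ = 2π × 0.217 = 78.3°
tan(βl) = 4.83
Z_in = Z_0·(Z_L + jZ_0·tanβl)/(Z_0 + jZ_L·tanβl) = 19.6 − j35 Ω
Γ_s = (Z_in − Z_s)/(Z_in + Z_s) = (-30.4 − j35)/(69.6 − j35), |Γ_s| = 0.594
VSWR = (1 + |Γ_s|)/(1 − |Γ_s|)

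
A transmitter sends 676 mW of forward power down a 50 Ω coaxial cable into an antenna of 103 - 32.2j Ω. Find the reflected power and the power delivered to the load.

P_reflected ≈ 106 mW; P_delivered ≈ 570 mW

|Γ| = |(53 − j32.2)/(153 − j32.2)| = 0.397
|Γ|² = 0.157
P_refl = |Γ|²·P_inc = 106 mW, P_del = (1 − |Γ|²)·P_inc = 570 mW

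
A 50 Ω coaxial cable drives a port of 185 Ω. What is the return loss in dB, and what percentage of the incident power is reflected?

RL ≈ 4.81 dB; 33% of incident power reflected

Γ = (185 − 50)/(185 + 50) = 0.574
RL = −20·log₁₀(0.574) = 4.81 dB
P_refl/P_inc = |Γ|² = 0.33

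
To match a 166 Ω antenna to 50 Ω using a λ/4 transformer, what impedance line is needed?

Z_qwt = √(Z_0·R_L) = √(50 × 166) = √8300

Z_qwt ≈ 91.1 Ω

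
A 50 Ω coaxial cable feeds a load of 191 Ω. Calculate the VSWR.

Γ = (191 − 50)/(191 + 50) = 0.585
VSWR = (1 + 0.585)/(1 − 0.585)

VSWR ≈ 3.82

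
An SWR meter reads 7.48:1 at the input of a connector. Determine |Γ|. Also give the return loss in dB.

|Γ| ≈ 0.764; return loss ≈ 2.34 dB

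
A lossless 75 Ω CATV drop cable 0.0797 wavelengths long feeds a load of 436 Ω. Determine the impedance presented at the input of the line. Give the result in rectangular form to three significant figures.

Z_in ≈ 50.9 − j121 Ω

βl = 2π × 0.0797 = 28.7°
tan(βl) = tan(28.7°) = 0.547
Z_in = Z_0·(Z_L + jZ_0·tanβl)/(Z_0 + jZ_L·tanβl)
     = 75·(436 + j41)/(75 + j239)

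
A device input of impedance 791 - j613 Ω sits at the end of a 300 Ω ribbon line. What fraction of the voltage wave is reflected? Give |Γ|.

Γ = (Z_L − Z_0)/(Z_L + Z_0) = (491 − j613)/(1091 − j613)
|Γ| = 785/1250

|Γ| ≈ 0.628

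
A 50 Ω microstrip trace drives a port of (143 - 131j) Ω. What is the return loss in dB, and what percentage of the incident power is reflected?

Γ = (93 − j131)/(193 − j131), |Γ| = 0.689
RL = −20·log₁₀(0.689) = 3.24 dB
P_refl/P_inc = |Γ|² = 0.474

RL ≈ 3.24 dB; 47.4% of incident power reflected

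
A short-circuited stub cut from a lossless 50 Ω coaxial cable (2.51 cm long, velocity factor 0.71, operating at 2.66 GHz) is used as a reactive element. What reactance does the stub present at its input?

λ = v/f = 0.71·c / 2.66 GHz = 0.0801 m
βl = 2π·l/λ = 2π × 0.313 = 113°
tan(βl) = -2.37
For a short-circuited stub, Z_in = jZ_0·tan(βl)

X_in ≈ -119 Ω (capacitive)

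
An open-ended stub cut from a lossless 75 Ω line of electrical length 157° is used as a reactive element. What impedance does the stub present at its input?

tan(βl) = -0.424
For an open-ended stub, Z_in = −jZ_0·cot(βl) = −jZ_0/tan(βl)

Z_in ≈ +j177 Ω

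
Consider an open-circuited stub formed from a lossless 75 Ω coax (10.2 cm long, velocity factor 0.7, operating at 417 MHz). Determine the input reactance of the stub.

λ = v/f = 0.7·c / 417 MHz = 0.504 m
βl = 2π·l/λ = 2π × 0.203 = 72.9°
tan(βl) = 3.25
For an open-circuited stub, Z_in = −jZ_0·cot(βl) = −jZ_0/tan(βl)

X_in ≈ -23.1 Ω (capacitive)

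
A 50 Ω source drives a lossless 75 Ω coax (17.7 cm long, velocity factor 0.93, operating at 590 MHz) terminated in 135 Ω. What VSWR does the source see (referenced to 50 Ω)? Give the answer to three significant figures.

VSWR ≈ 2.06

λ = v/f = 0.93·c / 590 MHz = 0.473 m
βl = 2π·l/λ = 2π × 0.374 = 135°
tan(βl) = -1.01
Z_in = Z_0·(Z_L + jZ_0·tanβl)/(Z_0 + jZ_L·tanβl) = 63.4 + j39.4 Ω
Γ_s = (Z_in − Z_s)/(Z_in + Z_s) = (13.4 + j39.4)/(113 + j39.4), |Γ_s| = 0.347
VSWR = (1 + |Γ_s|)/(1 − |Γ_s|)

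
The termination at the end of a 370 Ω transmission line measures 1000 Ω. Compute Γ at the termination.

Γ = 0.46

Γ = (Z_L − Z_0)/(Z_L + Z_0) = (1000 − 370)/(1000 + 370) = 630/1370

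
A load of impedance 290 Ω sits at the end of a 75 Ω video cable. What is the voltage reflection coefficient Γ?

Γ = 0.589

Γ = (Z_L − Z_0)/(Z_L + Z_0) = (290 − 75)/(290 + 75) = 215/365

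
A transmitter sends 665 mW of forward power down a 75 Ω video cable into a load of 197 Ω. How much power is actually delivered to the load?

Γ = (197 − 75)/(197 + 75) = 0.449
|Γ|² = 0.201
P_refl = |Γ|²·P_inc = 134 mW, P_del = (1 − |Γ|²)·P_inc = 531 mW

P_delivered ≈ 531 mW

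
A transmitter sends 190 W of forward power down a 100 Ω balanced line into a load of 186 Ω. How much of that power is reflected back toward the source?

Γ = (186 − 100)/(186 + 100) = 0.301
|Γ|² = 0.0904
P_refl = |Γ|²·P_inc = 17.2 W, P_del = (1 − |Γ|²)·P_inc = 173 W

P_reflected ≈ 17.2 W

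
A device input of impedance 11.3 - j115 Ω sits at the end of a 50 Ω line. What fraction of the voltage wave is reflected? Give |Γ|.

Γ = (Z_L − Z_0)/(Z_L + Z_0) = (-38.7 − j115)/(61.3 − j115)
|Γ| = 121/130

|Γ| ≈ 0.931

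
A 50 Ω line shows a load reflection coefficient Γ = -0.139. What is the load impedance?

Z_L ≈ 37.8 Ω

Z_L = Z_0·(1 + Γ)/(1 − Γ) = 50·(0.861)/(1.14)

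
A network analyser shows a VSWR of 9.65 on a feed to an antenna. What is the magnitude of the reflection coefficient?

|Γ| = (S − 1)/(S + 1) = (9.65 − 1)/(9.65 + 1) = 8.65/10.7

|Γ| ≈ 0.812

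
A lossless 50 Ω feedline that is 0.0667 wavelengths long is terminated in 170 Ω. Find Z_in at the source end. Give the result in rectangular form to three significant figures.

βl = 2π × 0.0667 = 24°
tan(βl) = tan(24°) = 0.445
Z_in = Z_0·(Z_L + jZ_0·tanβl)/(Z_0 + jZ_L·tanβl)
     = 50·(170 + j22.3)/(50 + j75.7)

Z_in ≈ 61.8 − j71.4 Ω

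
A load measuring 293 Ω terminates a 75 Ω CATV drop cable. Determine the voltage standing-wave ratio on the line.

VSWR ≈ 3.91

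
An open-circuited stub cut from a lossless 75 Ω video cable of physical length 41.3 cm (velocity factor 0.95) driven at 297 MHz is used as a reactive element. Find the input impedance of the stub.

λ = v/f = 0.95·c / 297 MHz = 0.96 m
βl = 2π·l/λ = 2π × 0.43 = 155°
tan(βl) = -0.468
For an open-circuited stub, Z_in = −jZ_0·cot(βl) = −jZ_0/tan(βl)

Z_in ≈ +j160 Ω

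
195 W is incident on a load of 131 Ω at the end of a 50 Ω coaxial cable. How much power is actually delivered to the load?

P_delivered ≈ 156 W

Γ = (131 − 50)/(131 + 50) = 0.448
|Γ|² = 0.2
P_refl = |Γ|²·P_inc = 39.1 W, P_del = (1 − |Γ|²)·P_inc = 156 W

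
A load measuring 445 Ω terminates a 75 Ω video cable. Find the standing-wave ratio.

VSWR ≈ 5.93

For a purely resistive load, VSWR = R_L/Z_0 or Z_0/R_L (whichever > 1) = 445/75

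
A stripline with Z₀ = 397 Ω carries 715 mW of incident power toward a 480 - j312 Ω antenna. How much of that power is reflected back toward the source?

P_reflected ≈ 86 mW

|Γ| = |(83 − j312)/(877 − j312)| = 0.347
|Γ|² = 0.12
P_refl = |Γ|²·P_inc = 86 mW, P_del = (1 − |Γ|²)·P_inc = 629 mW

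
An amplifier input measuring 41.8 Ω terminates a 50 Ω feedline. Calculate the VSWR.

VSWR ≈ 1.2

For a purely resistive load, VSWR = R_L/Z_0 or Z_0/R_L (whichever > 1) = 50/41.8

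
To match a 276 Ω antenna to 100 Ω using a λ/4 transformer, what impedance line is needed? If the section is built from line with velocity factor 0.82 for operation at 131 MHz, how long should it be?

Z_qwt ≈ 166 Ω; length ≈ 46.9 cm

Z_qwt = √(Z_0·R_L) = √(100 × 276) = √27600
λ = 0.82·c/f = 1.88 m, so l = λ/4 = 0.469 m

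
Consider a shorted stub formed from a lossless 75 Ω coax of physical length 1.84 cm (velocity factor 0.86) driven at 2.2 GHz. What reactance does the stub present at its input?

λ = v/f = 0.86·c / 2.2 GHz = 0.117 m
βl = 2π·l/λ = 2π × 0.157 = 56.5°
tan(βl) = 1.51
For a shorted stub, Z_in = jZ_0·tan(βl)

X_in ≈ 113 Ω (inductive)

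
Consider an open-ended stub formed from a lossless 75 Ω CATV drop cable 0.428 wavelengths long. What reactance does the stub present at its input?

X_in ≈ 154 Ω (inductive)

βl = 2π × 0.428 = 154°
tan(βl) = -0.486
For an open-ended stub, Z_in = −jZ_0·cot(βl) = −jZ_0/tan(βl)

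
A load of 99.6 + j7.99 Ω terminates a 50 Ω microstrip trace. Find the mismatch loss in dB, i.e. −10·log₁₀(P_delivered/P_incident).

mismatch loss ≈ 0.518 dB

Γ = (49.6 + j7.99)/(149.6 + j7.99), |Γ| = 0.335
|Γ|² = 0.112, so P_del/P_inc = 1 − |Γ|² = 0.888
ML = −10·log₁₀(1 − |Γ|²)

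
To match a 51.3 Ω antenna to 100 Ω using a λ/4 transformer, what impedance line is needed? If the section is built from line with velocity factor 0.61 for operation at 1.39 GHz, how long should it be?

Z_qwt = √(Z_0·R_L) = √(100 × 51.3) = √5130
λ = 0.61·c/f = 0.132 m, so l = λ/4 = 0.0329 m

Z_qwt ≈ 71.6 Ω; length ≈ 3.29 cm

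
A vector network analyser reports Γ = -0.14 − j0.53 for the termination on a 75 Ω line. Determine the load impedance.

Z_L = Z_0·(1 + Γ)/(1 − Γ) = 75·(0.86 − j0.53)/(1.14 + j0.53)

Z_L ≈ 33.2 − j50.3 Ω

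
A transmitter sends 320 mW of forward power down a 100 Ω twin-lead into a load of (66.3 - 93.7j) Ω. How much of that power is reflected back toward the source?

|Γ| = |(-33.7 − j93.7)/(166.3 − j93.7)| = 0.522
|Γ|² = 0.272
P_refl = |Γ|²·P_inc = 87.1 mW, P_del = (1 − |Γ|²)·P_inc = 233 mW

P_reflected ≈ 87.1 mW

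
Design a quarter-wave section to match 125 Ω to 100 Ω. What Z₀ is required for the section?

Z_qwt = √(Z_0·R_L) = √(100 × 125) = √12500

Z_qwt ≈ 112 Ω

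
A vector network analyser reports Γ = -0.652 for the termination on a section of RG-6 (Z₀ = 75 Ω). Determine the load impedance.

Z_L ≈ 15.8 Ω

Z_L = Z_0·(1 + Γ)/(1 − Γ) = 75·(0.348)/(1.65)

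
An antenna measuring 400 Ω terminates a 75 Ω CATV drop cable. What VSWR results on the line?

Γ = (400 − 75)/(400 + 75) = 0.684
VSWR = (1 + 0.684)/(1 − 0.684)

VSWR ≈ 5.33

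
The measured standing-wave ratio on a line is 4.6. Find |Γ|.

|Γ| ≈ 0.643

|Γ| = (S − 1)/(S + 1) = (4.6 − 1)/(4.6 + 1) = 3.6/5.6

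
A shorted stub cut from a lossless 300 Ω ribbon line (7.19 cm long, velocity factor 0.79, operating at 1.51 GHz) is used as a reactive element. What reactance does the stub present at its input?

λ = v/f = 0.79·c / 1.51 GHz = 0.157 m
βl = 2π·l/λ = 2π × 0.458 = 165°
tan(βl) = -0.27
For a shorted stub, Z_in = jZ_0·tan(βl)

X_in ≈ -80.9 Ω (capacitive)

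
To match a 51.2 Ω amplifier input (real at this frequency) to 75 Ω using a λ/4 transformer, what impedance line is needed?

Z_qwt = √(Z_0·R_L) = √(75 × 51.2) = √3840

Z_qwt ≈ 62 Ω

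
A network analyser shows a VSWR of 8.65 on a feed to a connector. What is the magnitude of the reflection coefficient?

|Γ| ≈ 0.793

|Γ| = (S − 1)/(S + 1) = (8.65 − 1)/(8.65 + 1) = 7.65/9.65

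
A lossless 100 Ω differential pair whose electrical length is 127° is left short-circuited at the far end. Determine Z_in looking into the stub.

Z_in ≈ −j133 Ω

tan(βl) = -1.33
For a short-circuited stub, Z_in = jZ_0·tan(βl)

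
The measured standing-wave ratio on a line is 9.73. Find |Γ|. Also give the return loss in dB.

|Γ| ≈ 0.814; return loss ≈ 1.79 dB

|Γ| = (S − 1)/(S + 1) = (9.73 − 1)/(9.73 + 1) = 8.73/10.7
RL = −20·log₁₀|Γ| = −20·log₁₀(0.814)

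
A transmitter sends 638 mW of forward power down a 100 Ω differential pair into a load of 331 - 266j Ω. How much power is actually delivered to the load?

P_delivered ≈ 329 mW

|Γ| = |(231 − j266)/(431 − j266)| = 0.696
|Γ|² = 0.484
P_refl = |Γ|²·P_inc = 309 mW, P_del = (1 − |Γ|²)·P_inc = 329 mW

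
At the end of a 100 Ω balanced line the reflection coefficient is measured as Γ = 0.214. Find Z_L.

Z_L ≈ 154 Ω

Z_L = Z_0·(1 + Γ)/(1 − Γ) = 100·(1.21)/(0.786)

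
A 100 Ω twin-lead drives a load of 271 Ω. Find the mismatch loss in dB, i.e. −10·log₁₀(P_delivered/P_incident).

mismatch loss ≈ 1.04 dB

Γ = (271 − 100)/(271 + 100) = 0.461
|Γ|² = 0.212, so P_del/P_inc = 1 − |Γ|² = 0.788
ML = −10·log₁₀(1 − |Γ|²)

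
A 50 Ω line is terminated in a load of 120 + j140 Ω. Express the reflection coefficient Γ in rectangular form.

Γ = (Z_L − Z_0)/(Z_L + Z_0) = (70 + j140)/(170 + j140)

Γ ≈ 0.649 + j0.289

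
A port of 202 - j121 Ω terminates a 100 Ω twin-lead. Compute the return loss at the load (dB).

RL ≈ 6.26 dB

Γ = (102 − j121)/(302 − j121), |Γ| = 0.486
RL = −20·log₁₀|Γ| = −20·log₁₀(0.486)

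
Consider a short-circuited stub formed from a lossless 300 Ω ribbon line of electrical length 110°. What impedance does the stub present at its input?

tan(βl) = -2.75
For a short-circuited stub, Z_in = jZ_0·tan(βl)

Z_in ≈ −j824 Ω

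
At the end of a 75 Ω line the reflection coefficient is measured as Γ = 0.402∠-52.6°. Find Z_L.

Z_L = Z_0·(1 + Γ)/(1 − Γ) = 75·(1.24 − j0.319)/(0.756 + j0.319)

Z_L ≈ 93.4 − j71.1 Ω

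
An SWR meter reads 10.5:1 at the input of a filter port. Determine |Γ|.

|Γ| = (S − 1)/(S + 1) = (10.5 − 1)/(10.5 + 1) = 9.5/11.5

|Γ| ≈ 0.826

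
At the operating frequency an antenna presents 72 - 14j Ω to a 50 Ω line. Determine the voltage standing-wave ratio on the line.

Γ = (Z_L − Z_0)/(Z_L + Z_0) = (22 − j14)/(122 − j14)
|Γ| = 26.1/123 = 0.212
VSWR = (1 + |Γ|)/(1 − |Γ|) = 1.21/0.788

VSWR ≈ 1.54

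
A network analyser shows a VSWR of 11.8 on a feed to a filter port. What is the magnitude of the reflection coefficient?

|Γ| = (S − 1)/(S + 1) = (11.8 − 1)/(11.8 + 1) = 10.8/12.8

|Γ| ≈ 0.844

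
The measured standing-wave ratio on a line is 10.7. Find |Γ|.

|Γ| = (S − 1)/(S + 1) = (10.7 − 1)/(10.7 + 1) = 9.7/11.7

|Γ| ≈ 0.829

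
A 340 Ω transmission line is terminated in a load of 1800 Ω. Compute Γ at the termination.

Γ = (Z_L − Z_0)/(Z_L + Z_0) = (1800 − 340)/(1800 + 340) = 1460/2140

Γ = 0.682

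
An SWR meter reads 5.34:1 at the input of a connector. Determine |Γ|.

|Γ| = (S − 1)/(S + 1) = (5.34 − 1)/(5.34 + 1) = 4.34/6.34

|Γ| ≈ 0.685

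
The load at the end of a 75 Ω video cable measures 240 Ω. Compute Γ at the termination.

Γ = 0.524

Γ = (Z_L − Z_0)/(Z_L + Z_0) = (240 − 75)/(240 + 75) = 165/315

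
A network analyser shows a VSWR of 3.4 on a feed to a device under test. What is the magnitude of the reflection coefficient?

|Γ| = (S − 1)/(S + 1) = (3.4 − 1)/(3.4 + 1) = 2.4/4.4

|Γ| ≈ 0.545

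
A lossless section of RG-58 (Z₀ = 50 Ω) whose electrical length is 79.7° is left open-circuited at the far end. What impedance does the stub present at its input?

Z_in ≈ −j9.09 Ω

tan(βl) = 5.5
For an open-circuited stub, Z_in = −jZ_0·cot(βl) = −jZ_0/tan(βl)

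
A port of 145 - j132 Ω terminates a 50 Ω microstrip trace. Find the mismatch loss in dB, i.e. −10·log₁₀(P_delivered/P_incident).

Γ = (95 − j132)/(195 − j132), |Γ| = 0.691
|Γ|² = 0.477, so P_del/P_inc = 1 − |Γ|² = 0.523
ML = −10·log₁₀(1 − |Γ|²)

mismatch loss ≈ 2.81 dB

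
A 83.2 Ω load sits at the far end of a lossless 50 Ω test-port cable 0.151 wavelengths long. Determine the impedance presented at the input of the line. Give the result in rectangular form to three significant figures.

βl = 2π × 0.151 = 54.4°
tan(βl) = tan(54.4°) = 1.39
Z_in = Z_0·(Z_L + jZ_0·tanβl)/(Z_0 + jZ_L·tanβl)
     = 50·(83.2 + j69.7)/(50 + j116)

Z_in ≈ 38.4 − j19.3 Ω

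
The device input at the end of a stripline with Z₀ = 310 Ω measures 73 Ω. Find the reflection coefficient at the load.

Γ = (Z_L − Z_0)/(Z_L + Z_0) = (73 − 310)/(73 + 310) = -237/383

Γ = -0.619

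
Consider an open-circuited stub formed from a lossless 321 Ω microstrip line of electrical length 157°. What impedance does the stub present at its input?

tan(βl) = -0.424
For an open-circuited stub, Z_in = −jZ_0·cot(βl) = −jZ_0/tan(βl)

Z_in ≈ +j756 Ω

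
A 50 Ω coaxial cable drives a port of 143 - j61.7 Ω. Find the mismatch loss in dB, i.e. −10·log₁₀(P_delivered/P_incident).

mismatch loss ≈ 1.57 dB

Γ = (93 − j61.7)/(193 − j61.7), |Γ| = 0.551
|Γ|² = 0.303, so P_del/P_inc = 1 − |Γ|² = 0.697
ML = −10·log₁₀(1 − |Γ|²)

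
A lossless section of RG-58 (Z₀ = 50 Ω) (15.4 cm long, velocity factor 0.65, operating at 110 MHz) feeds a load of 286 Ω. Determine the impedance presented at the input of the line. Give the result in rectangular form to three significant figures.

λ = v/f = 0.65·c / 110 MHz = 1.77 m
βl = 2π·l/λ = 2π × 0.0869 = 31.3°
tan(βl) = tan(31.3°) = 0.607
Z_in = Z_0·(Z_L + jZ_0·tanβl)/(Z_0 + jZ_L·tanβl)
     = 50·(286 + j30.4)/(50 + j174)

Z_in ≈ 30 − j73.7 Ω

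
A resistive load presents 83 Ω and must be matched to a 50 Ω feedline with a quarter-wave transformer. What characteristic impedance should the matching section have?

Z_qwt = √(Z_0·R_L) = √(50 × 83) = √4150

Z_qwt ≈ 64.4 Ω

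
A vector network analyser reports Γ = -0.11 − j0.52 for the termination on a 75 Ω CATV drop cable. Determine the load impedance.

Z_L ≈ 35.8 − j51.9 Ω

Z_L = Z_0·(1 + Γ)/(1 − Γ) = 75·(0.89 − j0.52)/(1.11 + j0.52)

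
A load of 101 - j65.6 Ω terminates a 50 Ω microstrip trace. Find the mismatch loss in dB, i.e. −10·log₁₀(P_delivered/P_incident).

mismatch loss ≈ 1.28 dB

Γ = (51 − j65.6)/(151 − j65.6), |Γ| = 0.505
|Γ|² = 0.255, so P_del/P_inc = 1 − |Γ|² = 0.745
ML = −10·log₁₀(1 − |Γ|²)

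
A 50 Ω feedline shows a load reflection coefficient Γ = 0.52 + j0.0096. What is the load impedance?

Z_L ≈ 158 + j4.17 Ω

Z_L = Z_0·(1 + Γ)/(1 − Γ) = 50·(1.52 + j0.0096)/(0.48 − j0.0096)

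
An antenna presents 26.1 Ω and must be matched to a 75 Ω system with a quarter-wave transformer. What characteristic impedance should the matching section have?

Z_qwt = √(Z_0·R_L) = √(75 × 26.1) = √1958

Z_qwt ≈ 44.2 Ω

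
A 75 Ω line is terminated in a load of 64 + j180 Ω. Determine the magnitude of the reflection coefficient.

|Γ| ≈ 0.793

Γ = (Z_L − Z_0)/(Z_L + Z_0) = (-11 + j180)/(139 + j180)
|Γ| = 180/227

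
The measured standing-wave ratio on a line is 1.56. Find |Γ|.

|Γ| = (S − 1)/(S + 1) = (1.56 − 1)/(1.56 + 1) = 0.56/2.56

|Γ| ≈ 0.219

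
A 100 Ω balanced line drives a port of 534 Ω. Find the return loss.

Γ = (534 − 100)/(534 + 100) = 0.685
RL = −20·log₁₀|Γ| = −20·log₁₀(0.685)

RL ≈ 3.29 dB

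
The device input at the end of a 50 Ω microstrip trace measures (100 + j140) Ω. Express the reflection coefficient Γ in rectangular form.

Γ ≈ 0.644 + j0.333

Γ = (Z_L − Z_0)/(Z_L + Z_0) = (50 + j140)/(150 + j140)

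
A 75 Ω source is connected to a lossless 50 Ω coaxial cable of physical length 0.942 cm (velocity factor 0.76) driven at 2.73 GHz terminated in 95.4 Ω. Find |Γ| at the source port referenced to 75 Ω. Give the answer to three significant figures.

λ = v/f = 0.76·c / 2.73 GHz = 0.0835 m
βl = 2π·l/λ = 2π × 0.113 = 40.6°
tan(βl) = 0.857
Z_in = Z_0·(Z_L + jZ_0·tanβl)/(Z_0 + jZ_L·tanβl) = 45 − j30.8 Ω
Γ_s = (Z_in − Z_s)/(Z_in + Z_s) = (-30 − j30.8)/(120 − j30.8), |Γ_s| = 0.347

|Γ| ≈ 0.347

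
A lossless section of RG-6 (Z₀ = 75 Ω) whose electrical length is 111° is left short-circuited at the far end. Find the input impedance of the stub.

tan(βl) = -2.61
For a short-circuited stub, Z_in = jZ_0·tan(βl)

Z_in ≈ −j195 Ω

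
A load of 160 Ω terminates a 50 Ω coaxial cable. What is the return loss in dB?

RL ≈ 5.62 dB

Γ = (160 − 50)/(160 + 50) = 0.524
RL = −20·log₁₀|Γ| = −20·log₁₀(0.524)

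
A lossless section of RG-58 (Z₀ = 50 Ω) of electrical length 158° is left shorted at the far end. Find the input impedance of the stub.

tan(βl) = -0.404
For a shorted stub, Z_in = jZ_0·tan(βl)

Z_in ≈ −j20.2 Ω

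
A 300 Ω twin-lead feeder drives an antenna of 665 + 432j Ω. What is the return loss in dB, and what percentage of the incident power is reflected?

RL ≈ 5.43 dB; 28.6% of incident power reflected

Γ = (365 + j432)/(965 + j432), |Γ| = 0.535
RL = −20·log₁₀(0.535) = 5.43 dB
P_refl/P_inc = |Γ|² = 0.286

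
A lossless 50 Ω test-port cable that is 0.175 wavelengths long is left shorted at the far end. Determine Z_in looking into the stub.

Z_in ≈ +j98.1 Ω

βl = 2π × 0.175 = 63°
tan(βl) = 1.96
For a shorted stub, Z_in = jZ_0·tan(βl)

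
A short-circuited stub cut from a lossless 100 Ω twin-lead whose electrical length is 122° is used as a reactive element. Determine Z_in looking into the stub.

tan(βl) = -1.6
For a short-circuited stub, Z_in = jZ_0·tan(βl)

Z_in ≈ −j160 Ω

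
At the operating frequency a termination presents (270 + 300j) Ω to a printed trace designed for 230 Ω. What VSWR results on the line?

Γ = (Z_L − Z_0)/(Z_L + Z_0) = (40 + j300)/(500 + j300)
|Γ| = 303/583 = 0.519
VSWR = (1 + |Γ|)/(1 − |Γ|) = 1.52/0.481

VSWR ≈ 3.16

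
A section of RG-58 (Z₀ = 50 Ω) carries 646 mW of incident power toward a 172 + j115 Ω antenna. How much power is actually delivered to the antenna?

|Γ| = |(122 + j115)/(222 + j115)| = 0.671
|Γ|² = 0.45
P_refl = |Γ|²·P_inc = 290 mW, P_del = (1 − |Γ|²)·P_inc = 356 mW

P_delivered ≈ 356 mW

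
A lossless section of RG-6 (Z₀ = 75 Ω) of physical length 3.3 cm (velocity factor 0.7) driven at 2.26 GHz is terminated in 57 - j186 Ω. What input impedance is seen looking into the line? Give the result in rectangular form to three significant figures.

Z_in ≈ 26.3 + j117 Ω

λ = v/f = 0.7·c / 2.26 GHz = 0.0929 m
βl = 2π·l/λ = 2π × 0.355 = 128°
tan(βl) = tan(128°) = -1.29
Z_in = Z_0·(Z_L + jZ_0·tanβl)/(Z_0 + jZ_L·tanβl)
     = 75·(57 − j283)/(-164 − j73.3)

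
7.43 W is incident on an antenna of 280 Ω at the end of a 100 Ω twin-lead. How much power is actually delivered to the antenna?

P_delivered ≈ 5.76 W

Γ = (280 − 100)/(280 + 100) = 0.474
|Γ|² = 0.224
P_refl = |Γ|²·P_inc = 1.67 W, P_del = (1 − |Γ|²)·P_inc = 5.76 W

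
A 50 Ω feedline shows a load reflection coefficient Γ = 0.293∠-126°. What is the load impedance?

Z_L ≈ 32 − j16.6 Ω

Z_L = Z_0·(1 + Γ)/(1 − Γ) = 50·(0.828 − j0.237)/(1.17 + j0.237)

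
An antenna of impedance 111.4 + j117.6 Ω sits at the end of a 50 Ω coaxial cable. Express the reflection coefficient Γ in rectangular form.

Γ ≈ 0.595 + j0.295

Γ = (Z_L − Z_0)/(Z_L + Z_0) = (61.4 + j117.6)/(161.4 + j117.6)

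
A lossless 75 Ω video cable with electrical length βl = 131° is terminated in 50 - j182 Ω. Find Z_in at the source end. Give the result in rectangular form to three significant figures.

tan(βl) = tan(131°) = -1.15
Z_in = Z_0·(Z_L + jZ_0·tanβl)/(Z_0 + jZ_L·tanβl)
     = 75·(50 − j268)/(-134 − j57.5)

Z_in ≈ 30.6 + j137 Ω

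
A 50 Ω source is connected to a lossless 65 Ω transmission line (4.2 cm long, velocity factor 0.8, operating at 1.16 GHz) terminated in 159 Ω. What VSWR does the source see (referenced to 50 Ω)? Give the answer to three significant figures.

λ = v/f = 0.8·c / 1.16 GHz = 0.207 m
βl = 2π·l/λ = 2π × 0.203 = 73.1°
tan(βl) = 3.29
Z_in = Z_0·(Z_L + jZ_0·tanβl)/(Z_0 + jZ_L·tanβl) = 28.6 − j16.2 Ω
Γ_s = (Z_in − Z_s)/(Z_in + Z_s) = (-21.4 − j16.2)/(78.6 − j16.2), |Γ_s| = 0.335
VSWR = (1 + |Γ_s|)/(1 − |Γ_s|)

VSWR ≈ 2.01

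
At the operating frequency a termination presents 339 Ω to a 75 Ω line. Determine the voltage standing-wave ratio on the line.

For a purely resistive load, VSWR = R_L/Z_0 or Z_0/R_L (whichever > 1) = 339/75

VSWR ≈ 4.52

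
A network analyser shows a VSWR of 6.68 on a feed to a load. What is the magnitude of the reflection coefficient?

|Γ| ≈ 0.74

|Γ| = (S − 1)/(S + 1) = (6.68 − 1)/(6.68 + 1) = 5.68/7.68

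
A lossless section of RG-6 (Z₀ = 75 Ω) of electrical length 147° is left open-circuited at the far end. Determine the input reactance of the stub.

X_in ≈ 115 Ω (inductive)

tan(βl) = -0.649
For an open-circuited stub, Z_in = −jZ_0·cot(βl) = −jZ_0/tan(βl)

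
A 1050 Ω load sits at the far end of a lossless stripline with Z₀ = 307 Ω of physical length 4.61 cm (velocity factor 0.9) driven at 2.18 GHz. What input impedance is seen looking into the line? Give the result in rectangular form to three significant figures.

Z_in ≈ 161 + j251 Ω

λ = v/f = 0.9·c / 2.18 GHz = 0.124 m
βl = 2π·l/λ = 2π × 0.372 = 134°
tan(βl) = tan(134°) = -1.04
Z_in = Z_0·(Z_L + jZ_0·tanβl)/(Z_0 + jZ_L·tanβl)
     = 307·(1050 − j318)/(307 − j1090)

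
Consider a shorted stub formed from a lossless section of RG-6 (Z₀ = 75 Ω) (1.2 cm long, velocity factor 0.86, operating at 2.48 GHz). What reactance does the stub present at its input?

X_in ≈ 66.4 Ω (inductive)

λ = v/f = 0.86·c / 2.48 GHz = 0.104 m
βl = 2π·l/λ = 2π × 0.115 = 41.5°
tan(βl) = 0.886
For a shorted stub, Z_in = jZ_0·tan(βl)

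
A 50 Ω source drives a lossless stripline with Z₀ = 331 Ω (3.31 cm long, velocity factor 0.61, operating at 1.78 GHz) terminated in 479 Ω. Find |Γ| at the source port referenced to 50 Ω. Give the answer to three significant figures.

|Γ| ≈ 0.694

λ = v/f = 0.61·c / 1.78 GHz = 0.103 m
βl = 2π·l/λ = 2π × 0.322 = 116°
tan(βl) = -2.06
Z_in = Z_0·(Z_L + jZ_0·tanβl)/(Z_0 + jZ_L·tanβl) = 254 + j75.5 Ω
Γ_s = (Z_in − Z_s)/(Z_in + Z_s) = (204 + j75.5)/(304 + j75.5), |Γ_s| = 0.694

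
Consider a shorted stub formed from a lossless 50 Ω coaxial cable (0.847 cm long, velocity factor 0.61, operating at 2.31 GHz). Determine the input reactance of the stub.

X_in ≈ 39.8 Ω (inductive)

λ = v/f = 0.61·c / 2.31 GHz = 0.0792 m
βl = 2π·l/λ = 2π × 0.107 = 38.5°
tan(βl) = 0.795
For a shorted stub, Z_in = jZ_0·tan(βl)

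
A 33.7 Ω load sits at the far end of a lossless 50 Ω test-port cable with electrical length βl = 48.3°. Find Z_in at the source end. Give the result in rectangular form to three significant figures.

tan(βl) = tan(48.3°) = 1.12
Z_in = Z_0·(Z_L + jZ_0·tanβl)/(Z_0 + jZ_L·tanβl)
     = 50·(33.7 + j56.1)/(50 + j37.8)

Z_in ≈ 48.4 + j19.5 Ω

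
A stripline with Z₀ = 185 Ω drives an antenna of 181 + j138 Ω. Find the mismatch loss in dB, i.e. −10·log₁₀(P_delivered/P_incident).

mismatch loss ≈ 0.578 dB

Γ = (-4 + j138)/(366 + j138), |Γ| = 0.353
|Γ|² = 0.125, so P_del/P_inc = 1 − |Γ|² = 0.875
ML = −10·log₁₀(1 − |Γ|²)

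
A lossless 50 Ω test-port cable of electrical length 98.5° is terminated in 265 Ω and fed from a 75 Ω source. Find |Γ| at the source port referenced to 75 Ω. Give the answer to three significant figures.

|Γ| ≈ 0.774

tan(βl) = -6.69
Z_in = Z_0·(Z_L + jZ_0·tanβl)/(Z_0 + jZ_L·tanβl) = 9.64 + j7.2 Ω
Γ_s = (Z_in − Z_s)/(Z_in + Z_s) = (-65.4 + j7.2)/(84.6 + j7.2), |Γ_s| = 0.774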